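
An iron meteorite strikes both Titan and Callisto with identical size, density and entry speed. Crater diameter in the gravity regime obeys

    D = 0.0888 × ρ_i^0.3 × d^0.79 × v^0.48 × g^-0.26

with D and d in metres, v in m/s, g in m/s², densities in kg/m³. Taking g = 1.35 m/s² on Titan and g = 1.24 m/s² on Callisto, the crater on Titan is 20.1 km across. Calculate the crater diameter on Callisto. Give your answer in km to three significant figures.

All impactor-dependent factors cancel in the ratio, leaving D_Callisto/D_Titan = (g_Callisto/g_Titan)^-0.26.
(1.24/1.35)^-0.26 = 0.9185^-0.26 = 1.022
D_Callisto = 1.022 × 20.1 km = 20.5 km

D ≈ 20.5 km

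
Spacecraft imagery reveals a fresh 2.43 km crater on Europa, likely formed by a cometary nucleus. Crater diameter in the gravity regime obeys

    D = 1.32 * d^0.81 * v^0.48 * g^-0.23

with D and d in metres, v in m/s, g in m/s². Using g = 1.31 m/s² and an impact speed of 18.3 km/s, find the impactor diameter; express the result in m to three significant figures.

Rearranging for d: d = [D / (1.32 · 18300^0.48 · 1.31^-0.23)]^(1/0.81).
D = 2430 m.
18300^0.48 = 111.2
1.31^-0.23 = 0.9398
Denominator = 1.32 × 111.2 × 0.9398 = 137.9
D / 137.9 = 2430 / 137.9 = 17.62
d = 17.62^(1/0.81) = 17.62^1.2346 = 34.54 m

d ≈ 34.5 m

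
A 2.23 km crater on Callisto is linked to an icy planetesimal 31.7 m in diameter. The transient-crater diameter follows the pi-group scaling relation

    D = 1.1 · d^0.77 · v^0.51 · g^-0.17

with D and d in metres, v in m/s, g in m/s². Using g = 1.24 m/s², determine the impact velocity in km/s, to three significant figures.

Rearranging for v: v = [D / (1.1 · 31.7^0.77 · 1.24^-0.17)]^(1/0.51).
D = 2230 m.
31.7^0.77 = 14.32
1.24^-0.17 = 0.9641
Denominator = 1.1 × 14.32 × 0.9641 = 15.19
D / 15.19 = 2230 / 15.19 = 146.8
v = 146.8^(1/0.51) = 146.8^1.9608 = 17722 m/s

v ≈ 17.7 km/s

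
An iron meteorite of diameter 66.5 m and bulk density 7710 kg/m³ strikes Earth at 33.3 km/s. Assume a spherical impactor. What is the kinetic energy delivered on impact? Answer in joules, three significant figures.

v = 33300 m/s.
Mass m = (π/6) ρ d³ = (π/6) × 7710 × (66.5)³ = 1.187 × 10^9 kg
E = ½ m v² = 0.5 × 1.187 × 10^9 × (33300)² = 6.581 × 10^17 J

E ≈ 6.58 × 10^17 J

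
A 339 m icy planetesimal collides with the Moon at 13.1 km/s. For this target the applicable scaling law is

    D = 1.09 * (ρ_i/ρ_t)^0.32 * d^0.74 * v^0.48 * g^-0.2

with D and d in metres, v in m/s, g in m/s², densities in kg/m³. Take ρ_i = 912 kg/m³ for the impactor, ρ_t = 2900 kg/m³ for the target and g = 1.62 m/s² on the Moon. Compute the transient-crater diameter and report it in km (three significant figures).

D ≈ 4.82 km

In SI units: v = 13100 m/s.
(ρ_i/ρ_t)^0.32 = (912/2900)^0.32 = 0.6906
d^0.74 = 339^0.74 = 74.53
v^0.48 = 13100^0.48 = 94.69
g^-0.2 = 1.62^-0.2 = 0.9080
D = 1.09 × 0.6906 × 74.53 × 94.69 × 0.9080 = 4824 m
   = 4.824 km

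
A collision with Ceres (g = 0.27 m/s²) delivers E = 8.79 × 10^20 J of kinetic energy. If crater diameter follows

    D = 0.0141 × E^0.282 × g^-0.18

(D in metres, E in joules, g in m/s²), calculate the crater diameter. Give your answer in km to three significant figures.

D ≈ 14.4 km

E^0.282 = (8.79 × 10^20)^0.282 = 8.058 × 10^5
g^-0.18 = 0.27^-0.18 = 1.266
D = 0.0141 × 8.058 × 10^5 × 1.266 = 14384 m
   = 14.38 km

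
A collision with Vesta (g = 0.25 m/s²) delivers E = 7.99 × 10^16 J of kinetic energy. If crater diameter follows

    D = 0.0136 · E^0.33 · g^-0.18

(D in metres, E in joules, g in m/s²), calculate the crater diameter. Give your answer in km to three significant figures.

D ≈ 6.60 km

E^0.33 = (7.99 × 10^16)^0.33 = 3.783 × 10^5
g^-0.18 = 0.25^-0.18 = 1.283
D = 0.0136 × 3.783 × 10^5 × 1.283 = 6601 m
   = 6.601 km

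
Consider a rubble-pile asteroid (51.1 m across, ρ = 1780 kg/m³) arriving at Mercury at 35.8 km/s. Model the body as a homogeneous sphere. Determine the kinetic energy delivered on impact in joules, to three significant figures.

v = 35800 m/s.
Mass m = (π/6) ρ d³ = (π/6) × 1780 × (51.1)³ = 1.244 × 10^8 kg
E = ½ m v² = 0.5 × 1.244 × 10^8 × (35800)² = 7.972 × 10^16 J

E ≈ 7.97 × 10^16 J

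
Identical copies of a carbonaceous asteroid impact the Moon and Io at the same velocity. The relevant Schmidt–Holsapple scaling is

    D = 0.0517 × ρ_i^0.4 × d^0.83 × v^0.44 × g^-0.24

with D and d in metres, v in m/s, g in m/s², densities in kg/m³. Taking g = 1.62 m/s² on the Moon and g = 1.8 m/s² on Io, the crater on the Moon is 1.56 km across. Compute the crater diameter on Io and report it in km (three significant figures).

All impactor-dependent factors cancel in the ratio, leaving D_Io/D_Moon = (g_Io/g_Moon)^-0.24.
(1.8/1.62)^-0.24 = 1.111^-0.24 = 0.9751
D_Io = 0.9751 × 1.56 km = 1.52 km

D ≈ 1.52 km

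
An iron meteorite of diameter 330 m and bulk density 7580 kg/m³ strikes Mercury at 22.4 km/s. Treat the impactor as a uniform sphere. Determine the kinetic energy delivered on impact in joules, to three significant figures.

v = 22400 m/s.
Mass m = (π/6) ρ d³ = (π/6) × 7580 × (330)³ = 1.426 × 10^11 kg
E = ½ m v² = 0.5 × 1.426 × 10^11 × (22400)² = 3.578 × 10^19 J

E ≈ 3.58 × 10^19 J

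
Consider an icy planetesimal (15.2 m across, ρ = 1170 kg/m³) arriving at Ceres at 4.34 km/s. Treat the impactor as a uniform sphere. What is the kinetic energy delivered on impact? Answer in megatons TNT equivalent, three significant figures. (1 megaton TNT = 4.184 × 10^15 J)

v = 4340 m/s.
Mass m = (π/6) ρ d³ = (π/6) × 1170 × (15.2)³ = 2.151 × 10^6 kg
E = ½ m v² = 0.5 × 2.151 × 10^6 × (4340)² = 2.026 × 10^13 J
   = 2.026 × 10^13 / 4.184×10^15 = 4.842 × 10^-3 Mt

E ≈ 4.84 × 10^-3 Mt TNT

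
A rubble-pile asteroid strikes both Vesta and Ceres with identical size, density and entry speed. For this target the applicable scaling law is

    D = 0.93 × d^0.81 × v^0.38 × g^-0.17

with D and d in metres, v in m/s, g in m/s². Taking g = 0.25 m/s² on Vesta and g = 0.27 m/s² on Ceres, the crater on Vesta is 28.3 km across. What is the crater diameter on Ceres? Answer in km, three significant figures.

All impactor-dependent factors cancel in the ratio, leaving D_Ceres/D_Vesta = (g_Ceres/g_Vesta)^-0.17.
(0.27/0.25)^-0.17 = 1.080^-0.17 = 0.9870
D_Ceres = 0.9870 × 28.3 km = 27.9 km

D ≈ 27.9 km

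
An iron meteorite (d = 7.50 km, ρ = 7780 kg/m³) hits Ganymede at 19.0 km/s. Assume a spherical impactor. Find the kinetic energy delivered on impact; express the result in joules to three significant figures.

E ≈ 3.10 × 10^23 J

d = 7500 m; v = 19000 m/s.
Mass m = (π/6) ρ d³ = (π/6) × 7780 × (7500)³ = 1.719 × 10^15 kg
E = ½ m v² = 0.5 × 1.719 × 10^15 × (19000)² = 3.103 × 10^23 J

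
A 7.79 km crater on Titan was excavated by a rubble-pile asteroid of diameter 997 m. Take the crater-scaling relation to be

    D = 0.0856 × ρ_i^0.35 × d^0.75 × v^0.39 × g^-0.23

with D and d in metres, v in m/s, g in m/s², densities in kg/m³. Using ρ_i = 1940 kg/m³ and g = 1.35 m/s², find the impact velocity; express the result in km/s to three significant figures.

v ≈ 11.9 km/s

Rearranging for v: v = [D / (0.0856 · 1940^0.35 · 997^0.75 · 1.35^-0.23)]^(1/0.39).
D = 7790 m.
1940^0.35 = 14.15
997^0.75 = 177.4
1.35^-0.23 = 0.9333
Denominator = 0.0856 × 14.15 × 177.4 × 0.9333 = 200.5
D / 200.5 = 7790 / 200.5 = 38.85
v = 38.85^(1/0.39) = 38.85^2.5641 = 11895 m/s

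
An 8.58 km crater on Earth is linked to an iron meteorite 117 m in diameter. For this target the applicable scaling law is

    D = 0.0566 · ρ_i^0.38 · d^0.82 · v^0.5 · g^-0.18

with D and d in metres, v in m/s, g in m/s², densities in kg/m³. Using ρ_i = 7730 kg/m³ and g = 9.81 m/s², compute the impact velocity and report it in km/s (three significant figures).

Rearranging for v: v = [D / (0.0566 · 7730^0.38 · 117^0.82 · 9.81^-0.18)]^(1/0.5).
D = 8580 m.
7730^0.38 = 30.03
117^0.82 = 49.65
9.81^-0.18 = 0.6630
Denominator = 0.0566 × 30.03 × 49.65 × 0.6630 = 55.95
D / 55.95 = 8580 / 55.95 = 153.4
v = 153.4^(1/0.5) = 153.4^2 = 23532 m/s

v ≈ 23.5 km/s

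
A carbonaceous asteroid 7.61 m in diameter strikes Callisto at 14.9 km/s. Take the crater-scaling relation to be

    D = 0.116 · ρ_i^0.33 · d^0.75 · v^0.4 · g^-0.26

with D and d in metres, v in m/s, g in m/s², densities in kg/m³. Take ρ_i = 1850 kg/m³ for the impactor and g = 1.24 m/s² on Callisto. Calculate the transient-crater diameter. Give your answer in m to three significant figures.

D ≈ 281 m

In SI units: v = 14900 m/s.
ρ_i^0.33 = 1850^0.33 = 11.97
d^0.75 = 7.61^0.75 = 4.582
v^0.4 = 14900^0.4 = 46.70
g^-0.26 = 1.24^-0.26 = 0.9456
D = 0.116 × 11.97 × 4.582 × 46.70 × 0.9456 = 281.0 m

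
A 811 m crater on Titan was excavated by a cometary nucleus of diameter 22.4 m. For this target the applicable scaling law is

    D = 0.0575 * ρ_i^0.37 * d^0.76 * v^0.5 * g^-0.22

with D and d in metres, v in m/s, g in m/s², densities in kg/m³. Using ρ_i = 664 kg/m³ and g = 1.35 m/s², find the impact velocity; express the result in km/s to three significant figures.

Rearranging for v: v = [D / (0.0575 · 664^0.37 · 22.4^0.76 · 1.35^-0.22)]^(1/0.5).
664^0.37 = 11.07
22.4^0.76 = 10.62
1.35^-0.22 = 0.9361
Denominator = 0.0575 × 11.07 × 10.62 × 0.9361 = 6.328
D / 6.328 = 811 / 6.328 = 128.2
v = 128.2^(1/0.5) = 128.2^2 = 16435 m/s

v ≈ 16.4 km/s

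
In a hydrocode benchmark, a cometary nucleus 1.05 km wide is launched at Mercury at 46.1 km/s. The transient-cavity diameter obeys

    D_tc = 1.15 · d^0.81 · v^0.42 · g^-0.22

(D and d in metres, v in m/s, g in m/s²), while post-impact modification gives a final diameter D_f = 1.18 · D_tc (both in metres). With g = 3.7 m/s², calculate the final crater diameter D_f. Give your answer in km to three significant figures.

D_f ≈ 25.9 km

In SI: d = 1050 m, v = 46100 m/s.
d^0.81 = 1050^0.81 = 280.0
v^0.42 = 46100^0.42 = 90.94
g^-0.22 = 3.7^-0.22 = 0.7499
D_tc = 1.15 × 280.0 × 90.94 × 0.7499 = 21960 m
D_f = 1.18 × 21960 = 25913 m
     = 25.91 km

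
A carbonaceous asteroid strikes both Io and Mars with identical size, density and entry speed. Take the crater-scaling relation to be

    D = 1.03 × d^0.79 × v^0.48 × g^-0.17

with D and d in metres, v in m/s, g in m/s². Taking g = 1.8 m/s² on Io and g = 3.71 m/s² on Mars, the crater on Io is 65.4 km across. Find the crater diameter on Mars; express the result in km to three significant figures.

All impactor-dependent factors cancel in the ratio, leaving D_Mars/D_Io = (g_Mars/g_Io)^-0.17.
(3.71/1.8)^-0.17 = 2.061^-0.17 = 0.8843
D_Mars = 0.8843 × 65.4 km = 57.8 km

D ≈ 57.8 km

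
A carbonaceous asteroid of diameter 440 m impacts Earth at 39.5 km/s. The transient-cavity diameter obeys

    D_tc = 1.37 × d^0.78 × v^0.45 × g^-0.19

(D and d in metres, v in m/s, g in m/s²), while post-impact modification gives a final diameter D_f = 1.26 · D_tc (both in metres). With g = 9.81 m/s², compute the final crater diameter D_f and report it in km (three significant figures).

v = 39500 m/s.
d^0.78 = 440^0.78 = 115.3
v^0.45 = 39500^0.45 = 117.1
g^-0.19 = 9.81^-0.19 = 0.6480
D_tc = 1.37 × 115.3 × 117.1 × 0.6480 = 11990 m
D_f = 1.26 × 11990 = 15107 m
     = 15.11 km

D_f ≈ 15.1 km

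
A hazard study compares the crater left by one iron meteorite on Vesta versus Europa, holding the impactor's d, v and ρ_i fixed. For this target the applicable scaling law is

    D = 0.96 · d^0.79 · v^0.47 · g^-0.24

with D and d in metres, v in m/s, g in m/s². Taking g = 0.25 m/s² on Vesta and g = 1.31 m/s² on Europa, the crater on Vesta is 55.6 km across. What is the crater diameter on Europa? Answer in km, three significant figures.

D ≈ 37.4 km

All impactor-dependent factors cancel in the ratio, leaving D_Europa/D_Vesta = (g_Europa/g_Vesta)^-0.24.
(1.31/0.25)^-0.24 = 5.240^-0.24 = 0.6720
D_Europa = 0.6720 × 55.6 km = 37.4 km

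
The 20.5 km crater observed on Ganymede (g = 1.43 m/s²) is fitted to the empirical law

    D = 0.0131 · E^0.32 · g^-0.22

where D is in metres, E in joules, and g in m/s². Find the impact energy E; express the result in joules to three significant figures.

E ≈ 2.91 × 10^19 J

Rearranging: E = [D / (0.0131 · g^-0.22)]^(1/0.32).
D = 20500 m.
g^-0.22 = 1.43^-0.22 = 0.9243
D / (0.0131 × 0.9243) = 20500 / (0.01211) = 1.693 × 10^6
E = (1.693 × 10^6)^3.125 = 2.914 × 10^19 J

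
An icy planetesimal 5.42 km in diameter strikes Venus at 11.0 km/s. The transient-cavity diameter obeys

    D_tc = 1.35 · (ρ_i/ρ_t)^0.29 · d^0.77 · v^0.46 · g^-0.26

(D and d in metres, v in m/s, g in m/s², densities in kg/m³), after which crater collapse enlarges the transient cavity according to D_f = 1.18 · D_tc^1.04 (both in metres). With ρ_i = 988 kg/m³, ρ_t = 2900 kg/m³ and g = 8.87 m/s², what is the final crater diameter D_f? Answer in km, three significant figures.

In SI: d = 5420 m, v = 11000 m/s.
(ρ_i/ρ_t)^0.29 = (988/2900)^0.29 = 0.7318
d^0.77 = 5420^0.77 = 750.2
v^0.46 = 11000^0.46 = 72.28
g^-0.26 = 8.87^-0.26 = 0.5669
D_tc = 1.35 × 0.7318 × 750.2 × 72.28 × 0.5669 = 30370 m
D_f = 1.18 × (30370)^1.04 = 54153 m
     = 54.15 km

D_f ≈ 54.2 km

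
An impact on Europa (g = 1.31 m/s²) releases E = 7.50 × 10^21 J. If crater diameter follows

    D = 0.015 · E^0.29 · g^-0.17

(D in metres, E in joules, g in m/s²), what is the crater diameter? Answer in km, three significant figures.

D ≈ 31.6 km

E^0.29 = (7.50 × 10^21)^0.29 = 2.207 × 10^6
g^-0.17 = 1.31^-0.17 = 0.9551
D = 0.015 × 2.207 × 10^6 × 0.9551 = 31619 m
   = 31.62 km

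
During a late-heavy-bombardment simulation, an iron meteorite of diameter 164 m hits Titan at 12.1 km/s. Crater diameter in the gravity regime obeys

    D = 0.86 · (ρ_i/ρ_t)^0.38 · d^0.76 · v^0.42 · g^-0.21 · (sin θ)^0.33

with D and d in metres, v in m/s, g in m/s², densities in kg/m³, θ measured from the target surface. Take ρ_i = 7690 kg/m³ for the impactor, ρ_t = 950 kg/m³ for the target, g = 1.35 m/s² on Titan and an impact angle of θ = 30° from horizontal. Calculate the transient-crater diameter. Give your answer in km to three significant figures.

In SI units: v = 12100 m/s.
(ρ_i/ρ_t)^0.38 = (7690/950)^0.38 = 2.214
d^0.76 = 164^0.76 = 48.23
v^0.42 = 12100^0.42 = 51.85
g^-0.21 = 1.35^-0.21 = 0.9389
(sin 30°)^0.33 = 0.5000^0.33 = 0.7955
D = 0.86 × 2.214 × 48.23 × 51.85 × 0.9389 × 0.7955 = 3556 m
   = 3.556 km

D ≈ 3.56 km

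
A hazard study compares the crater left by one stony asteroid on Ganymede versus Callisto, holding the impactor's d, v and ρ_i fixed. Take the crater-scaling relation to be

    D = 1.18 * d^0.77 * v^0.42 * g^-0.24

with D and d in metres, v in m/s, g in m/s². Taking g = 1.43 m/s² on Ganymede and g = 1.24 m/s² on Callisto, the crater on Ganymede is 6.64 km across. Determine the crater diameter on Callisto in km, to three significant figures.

All impactor-dependent factors cancel in the ratio, leaving D_Callisto/D_Ganymede = (g_Callisto/g_Ganymede)^-0.24.
(1.24/1.43)^-0.24 = 0.8671^-0.24 = 1.035
D_Callisto = 1.035 × 6.64 km = 6.87 km

D ≈ 6.87 km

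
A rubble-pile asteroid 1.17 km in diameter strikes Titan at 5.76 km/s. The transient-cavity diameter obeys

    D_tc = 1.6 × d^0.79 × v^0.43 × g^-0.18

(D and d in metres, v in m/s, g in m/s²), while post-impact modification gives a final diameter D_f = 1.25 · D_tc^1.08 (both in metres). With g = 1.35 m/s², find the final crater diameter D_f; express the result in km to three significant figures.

D_f ≈ 45.3 km

In SI: d = 1170 m, v = 5760 m/s.
d^0.79 = 1170^0.79 = 265.4
v^0.43 = 5760^0.43 = 41.40
g^-0.18 = 1.35^-0.18 = 0.9474
D_tc = 1.6 × 265.4 × 41.40 × 0.9474 = 16660 m
D_f = 1.25 × (16660)^1.08 = 45323 m
     = 45.32 km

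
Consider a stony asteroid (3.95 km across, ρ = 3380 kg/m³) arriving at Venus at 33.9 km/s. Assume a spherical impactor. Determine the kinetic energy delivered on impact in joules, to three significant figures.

E ≈ 6.27 × 10^22 J

d = 3950 m; v = 33900 m/s.
Mass m = (π/6) ρ d³ = (π/6) × 3380 × (3950)³ = 1.091 × 10^14 kg
E = ½ m v² = 0.5 × 1.091 × 10^14 × (33900)² = 6.269 × 10^22 J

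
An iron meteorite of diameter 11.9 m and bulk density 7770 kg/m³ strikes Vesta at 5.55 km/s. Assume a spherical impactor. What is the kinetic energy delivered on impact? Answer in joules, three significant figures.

E ≈ 1.06 × 10^14 J

v = 5550 m/s.
Mass m = (π/6) ρ d³ = (π/6) × 7770 × (11.9)³ = 6.856 × 10^6 kg
E = ½ m v² = 0.5 × 6.856 × 10^6 × (5550)² = 1.056 × 10^14 J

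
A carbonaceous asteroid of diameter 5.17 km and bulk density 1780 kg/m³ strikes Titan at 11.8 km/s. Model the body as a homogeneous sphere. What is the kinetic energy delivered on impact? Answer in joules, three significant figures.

d = 5170 m; v = 11800 m/s.
Mass m = (π/6) ρ d³ = (π/6) × 1780 × (5170)³ = 1.288 × 10^14 kg
E = ½ m v² = 0.5 × 1.288 × 10^14 × (11800)² = 8.967 × 10^21 J

E ≈ 8.97 × 10^21 J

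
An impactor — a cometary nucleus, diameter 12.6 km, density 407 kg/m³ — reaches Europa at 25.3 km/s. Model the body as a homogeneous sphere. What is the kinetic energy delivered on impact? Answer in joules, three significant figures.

E ≈ 1.36 × 10^23 J

d = 12600 m; v = 25300 m/s.
Mass m = (π/6) ρ d³ = (π/6) × 407 × (12600)³ = 4.263 × 10^14 kg
E = ½ m v² = 0.5 × 4.263 × 10^14 × (25300)² = 1.364 × 10^23 J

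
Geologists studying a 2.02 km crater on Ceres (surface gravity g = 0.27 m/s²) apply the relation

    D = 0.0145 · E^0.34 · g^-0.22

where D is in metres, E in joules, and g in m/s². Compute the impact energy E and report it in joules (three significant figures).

E ≈ 5.77 × 10^14 J

Rearranging: E = [D / (0.0145 · g^-0.22)]^(1/0.34).
D = 2020 m.
g^-0.22 = 0.27^-0.22 = 1.334
D / (0.0145 × 1.334) = 2020 / (0.01934) = 1.044 × 10^5
E = (1.044 × 10^5)^2.9412 = 5.768 × 10^14 J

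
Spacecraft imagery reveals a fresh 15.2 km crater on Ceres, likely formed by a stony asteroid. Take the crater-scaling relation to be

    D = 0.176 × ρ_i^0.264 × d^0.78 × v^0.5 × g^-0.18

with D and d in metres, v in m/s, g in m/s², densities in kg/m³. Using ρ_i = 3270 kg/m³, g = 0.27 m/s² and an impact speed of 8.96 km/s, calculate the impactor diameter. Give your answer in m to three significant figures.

d ≈ 298 m

Rearranging for d: d = [D / (0.176 · 3270^0.264 · 8960^0.5 · 0.27^-0.18)]^(1/0.78).
D = 15200 m.
3270^0.264 = 8.469
8960^0.5 = 94.66
0.27^-0.18 = 1.266
Denominator = 0.176 × 8.469 × 94.66 × 1.266 = 178.6
D / 178.6 = 15200 / 178.6 = 85.11
d = 85.11^(1/0.78) = 85.11^1.2821 = 298.1 m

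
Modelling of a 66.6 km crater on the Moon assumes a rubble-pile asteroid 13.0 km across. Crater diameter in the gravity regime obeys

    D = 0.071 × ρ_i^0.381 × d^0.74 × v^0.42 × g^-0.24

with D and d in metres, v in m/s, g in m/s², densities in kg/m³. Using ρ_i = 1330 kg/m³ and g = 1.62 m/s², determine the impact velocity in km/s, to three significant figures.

v ≈ 18.1 km/s

Rearranging for v: v = [D / (0.071 · 1330^0.381 · 13000^0.74 · 1.62^-0.24)]^(1/0.42).
D = 66600 m.
1330^0.381 = 15.49
13000^0.74 = 1107
1.62^-0.24 = 0.8907
Denominator = 0.071 × 15.49 × 1107 × 0.8907 = 1084
D / 1084 = 66600 / 1084 = 61.44
v = 61.44^(1/0.42) = 61.44^2.381 = 18126 m/s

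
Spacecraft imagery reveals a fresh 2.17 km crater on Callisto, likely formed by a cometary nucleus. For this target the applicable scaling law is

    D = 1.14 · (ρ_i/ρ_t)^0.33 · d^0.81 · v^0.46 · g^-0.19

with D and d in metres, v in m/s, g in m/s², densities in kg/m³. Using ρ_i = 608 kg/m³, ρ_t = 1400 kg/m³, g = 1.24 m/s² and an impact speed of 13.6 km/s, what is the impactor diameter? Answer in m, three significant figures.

d ≈ 74.3 m

Rearranging for d: d = [D / (1.14 · (608/1400)^0.33 · 13600^0.46 · 1.24^-0.19)]^(1/0.81).
D = 2170 m.
(608/1400)^0.33 = 0.7594
13600^0.46 = 79.69
1.24^-0.19 = 0.9600
Denominator = 1.14 × 0.7594 × 79.69 × 0.9600 = 66.23
D / 66.23 = 2170 / 66.23 = 32.76
d = 32.76^(1/0.81) = 32.76^1.2346 = 74.28 m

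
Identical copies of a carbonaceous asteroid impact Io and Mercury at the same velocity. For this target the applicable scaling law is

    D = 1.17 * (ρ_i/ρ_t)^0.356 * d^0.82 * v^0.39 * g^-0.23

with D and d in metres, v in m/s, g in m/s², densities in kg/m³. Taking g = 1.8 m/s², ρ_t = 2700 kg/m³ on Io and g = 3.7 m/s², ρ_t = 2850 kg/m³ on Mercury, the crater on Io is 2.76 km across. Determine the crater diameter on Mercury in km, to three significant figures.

The impactor-only factors (d, v, ρ_i) cancel in the ratio, leaving D_Mercury/D_Io = (g_Mercury/g_Io)^-0.23 · (ρ_t,Io/ρ_t,Mercury)^0.356.
(3.7/1.8)^-0.23 = 2.056^-0.23 = 0.8472
(2700/2850)^0.356 = 0.9474^0.356 = 0.9809
Ratio = 0.8472 × 0.9809 = 0.8310
D_Mercury = 0.8310 × 2.76 km = 2.29 km

D ≈ 2.29 km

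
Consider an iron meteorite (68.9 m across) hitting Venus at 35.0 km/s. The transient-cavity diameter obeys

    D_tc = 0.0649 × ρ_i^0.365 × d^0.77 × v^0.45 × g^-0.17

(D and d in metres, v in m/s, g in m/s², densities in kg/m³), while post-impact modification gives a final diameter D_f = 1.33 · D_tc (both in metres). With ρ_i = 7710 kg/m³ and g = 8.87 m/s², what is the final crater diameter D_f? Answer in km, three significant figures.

D_f ≈ 4.51 km

v = 35000 m/s.
ρ_i^0.365 = 7710^0.365 = 26.23
d^0.77 = 68.9^0.77 = 26.03
v^0.45 = 35000^0.45 = 110.9
g^-0.17 = 8.87^-0.17 = 0.6900
D_tc = 0.0649 × 26.23 × 26.03 × 110.9 × 0.6900 = 3391 m
D_f = 1.33 × 3391 = 4510 m
     = 4.510 km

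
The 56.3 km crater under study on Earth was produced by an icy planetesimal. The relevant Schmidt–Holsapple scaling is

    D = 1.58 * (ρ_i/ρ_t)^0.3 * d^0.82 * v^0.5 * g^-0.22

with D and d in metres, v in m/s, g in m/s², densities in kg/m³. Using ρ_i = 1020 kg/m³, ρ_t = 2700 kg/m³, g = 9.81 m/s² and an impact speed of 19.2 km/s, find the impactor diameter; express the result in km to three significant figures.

Rearranging for d: d = [D / (1.58 · (1020/2700)^0.3 · 19200^0.5 · 9.81^-0.22)]^(1/0.82).
D = 56300 m.
(1020/2700)^0.3 = 0.7467
19200^0.5 = 138.6
9.81^-0.22 = 0.6051
Denominator = 1.58 × 0.7467 × 138.6 × 0.6051 = 98.94
D / 98.94 = 56300 / 98.94 = 569.0
d = 569.0^(1/0.82) = 569.0^1.2195 = 2290 m

d ≈ 2.29 km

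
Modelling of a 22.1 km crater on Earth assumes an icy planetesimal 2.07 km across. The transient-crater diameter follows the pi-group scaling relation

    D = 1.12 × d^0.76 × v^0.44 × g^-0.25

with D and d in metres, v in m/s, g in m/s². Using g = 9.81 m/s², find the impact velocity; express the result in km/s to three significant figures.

Rearranging for v: v = [D / (1.12 · 2070^0.76 · 9.81^-0.25)]^(1/0.44).
D = 22100 m.
2070^0.76 = 331.2
9.81^-0.25 = 0.5650
Denominator = 1.12 × 331.2 × 0.5650 = 209.6
D / 209.6 = 22100 / 209.6 = 105.4
v = 105.4^(1/0.44) = 105.4^2.2727 = 39565 m/s

v ≈ 39.6 km/s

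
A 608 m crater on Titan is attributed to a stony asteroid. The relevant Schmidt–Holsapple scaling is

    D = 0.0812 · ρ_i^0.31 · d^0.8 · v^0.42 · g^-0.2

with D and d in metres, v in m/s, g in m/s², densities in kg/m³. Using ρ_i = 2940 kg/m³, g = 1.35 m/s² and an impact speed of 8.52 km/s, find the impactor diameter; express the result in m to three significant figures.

Rearranging for d: d = [D / (0.0812 · 2940^0.31 · 8520^0.42 · 1.35^-0.2)]^(1/0.8).
2940^0.31 = 11.89
8520^0.42 = 44.75
1.35^-0.2 = 0.9417
Denominator = 0.0812 × 11.89 × 44.75 × 0.9417 = 40.69
D / 40.69 = 608 / 40.69 = 14.94
d = 14.94^(1/0.8) = 14.94^1.25 = 29.37 m

d ≈ 29.4 m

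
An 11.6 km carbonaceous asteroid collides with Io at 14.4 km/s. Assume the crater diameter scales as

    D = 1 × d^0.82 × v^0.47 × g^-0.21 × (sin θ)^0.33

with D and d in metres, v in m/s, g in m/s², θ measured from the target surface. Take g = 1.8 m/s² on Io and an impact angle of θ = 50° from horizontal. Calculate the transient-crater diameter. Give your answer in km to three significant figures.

D ≈ 157 km

In SI units: d = 11600 m, v = 14400 m/s.
d^0.82 = 11600^0.82 = 2152
v^0.47 = 14400^0.47 = 90.04
g^-0.21 = 1.8^-0.21 = 0.8839
(sin 50°)^0.33 = 0.7660^0.33 = 0.9158
D = 1 × 2152 × 90.04 × 0.8839 × 0.9158 = 1.568 × 10^5 m
   = 156.8 km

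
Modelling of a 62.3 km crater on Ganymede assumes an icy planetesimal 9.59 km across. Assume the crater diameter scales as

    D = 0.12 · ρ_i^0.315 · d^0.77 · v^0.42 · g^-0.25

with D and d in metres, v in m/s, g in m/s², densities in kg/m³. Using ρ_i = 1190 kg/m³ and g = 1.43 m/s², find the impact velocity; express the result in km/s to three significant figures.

Rearranging for v: v = [D / (0.12 · 1190^0.315 · 9590^0.77 · 1.43^-0.25)]^(1/0.42).
D = 62300 m.
1190^0.315 = 9.307
9590^0.77 = 1164
1.43^-0.25 = 0.9145
Denominator = 0.12 × 9.307 × 1164 × 0.9145 = 1189
D / 1189 = 62300 / 1189 = 52.40
v = 52.40^(1/0.42) = 52.40^2.381 = 12409 m/s

v ≈ 12.4 km/s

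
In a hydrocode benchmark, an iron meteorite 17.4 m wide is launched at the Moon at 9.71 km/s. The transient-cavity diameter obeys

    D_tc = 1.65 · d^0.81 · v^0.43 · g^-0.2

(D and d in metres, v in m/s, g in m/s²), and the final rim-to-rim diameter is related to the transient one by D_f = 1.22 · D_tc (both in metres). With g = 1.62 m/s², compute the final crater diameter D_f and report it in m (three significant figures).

D_f ≈ 958 m

v = 9710 m/s.
d^0.81 = 17.4^0.81 = 10.11
v^0.43 = 9710^0.43 = 51.82
g^-0.2 = 1.62^-0.2 = 0.9080
D_tc = 1.65 × 10.11 × 51.82 × 0.9080 = 784.9 m
D_f = 1.22 × 784.9 = 957.6 m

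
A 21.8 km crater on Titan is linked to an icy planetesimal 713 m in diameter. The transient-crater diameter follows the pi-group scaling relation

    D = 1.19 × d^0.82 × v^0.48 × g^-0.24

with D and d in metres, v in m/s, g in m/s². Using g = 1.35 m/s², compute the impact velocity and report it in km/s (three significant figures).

v ≈ 11.8 km/s

Rearranging for v: v = [D / (1.19 · 713^0.82 · 1.35^-0.24)]^(1/0.48).
D = 21800 m.
713^0.82 = 218.5
1.35^-0.24 = 0.9305
Denominator = 1.19 × 218.5 × 0.9305 = 241.9
D / 241.9 = 21800 / 241.9 = 90.12
v = 90.12^(1/0.48) = 90.12^2.0833 = 11816 m/s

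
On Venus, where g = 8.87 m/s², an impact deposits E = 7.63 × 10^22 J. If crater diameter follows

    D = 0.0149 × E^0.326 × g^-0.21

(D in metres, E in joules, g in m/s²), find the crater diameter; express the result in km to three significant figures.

D ≈ 272 km

E^0.326 = (7.63 × 10^22)^0.326 = 2.882 × 10^7
g^-0.21 = 8.87^-0.21 = 0.6323
D = 0.0149 × 2.882 × 10^7 × 0.6323 = 2.715 × 10^5 m
   = 271.5 km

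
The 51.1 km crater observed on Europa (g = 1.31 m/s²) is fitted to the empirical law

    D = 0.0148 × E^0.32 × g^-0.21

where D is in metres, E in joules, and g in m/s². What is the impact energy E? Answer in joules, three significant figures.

Rearranging: E = [D / (0.0148 · g^-0.21)]^(1/0.32).
D = 51100 m.
g^-0.21 = 1.31^-0.21 = 0.9449
D / (0.0148 × 0.9449) = 51100 / (0.01398) = 3.655 × 10^6
E = (3.655 × 10^6)^3.125 = 3.229 × 10^20 J

E ≈ 3.23 × 10^20 J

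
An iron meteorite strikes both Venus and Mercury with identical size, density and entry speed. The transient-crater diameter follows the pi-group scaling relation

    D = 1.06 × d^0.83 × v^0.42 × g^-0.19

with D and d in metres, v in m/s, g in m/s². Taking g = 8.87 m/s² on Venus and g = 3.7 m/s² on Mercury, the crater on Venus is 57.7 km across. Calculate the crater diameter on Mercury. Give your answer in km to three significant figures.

All impactor-dependent factors cancel in the ratio, leaving D_Mercury/D_Venus = (g_Mercury/g_Venus)^-0.19.
(3.7/8.87)^-0.19 = 0.4171^-0.19 = 1.181
D_Mercury = 1.181 × 57.7 km = 68.1 km

D ≈ 68.1 km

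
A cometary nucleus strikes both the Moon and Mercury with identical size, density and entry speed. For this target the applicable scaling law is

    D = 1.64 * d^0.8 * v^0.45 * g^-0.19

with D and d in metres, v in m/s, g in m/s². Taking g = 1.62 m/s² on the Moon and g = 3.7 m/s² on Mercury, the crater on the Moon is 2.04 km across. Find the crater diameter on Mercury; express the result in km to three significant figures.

All impactor-dependent factors cancel in the ratio, leaving D_Mercury/D_Moon = (g_Mercury/g_Moon)^-0.19.
(3.7/1.62)^-0.19 = 2.284^-0.19 = 0.8548
D_Mercury = 0.8548 × 2.04 km = 1.74 km

D ≈ 1.74 km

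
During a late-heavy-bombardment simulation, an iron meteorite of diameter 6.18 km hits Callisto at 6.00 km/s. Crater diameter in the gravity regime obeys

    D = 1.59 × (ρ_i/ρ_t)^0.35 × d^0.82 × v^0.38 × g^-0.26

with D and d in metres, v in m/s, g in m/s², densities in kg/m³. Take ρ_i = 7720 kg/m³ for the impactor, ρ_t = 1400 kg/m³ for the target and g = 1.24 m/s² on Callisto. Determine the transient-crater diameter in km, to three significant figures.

D ≈ 95.7 km

In SI units: d = 6180 m, v = 6000 m/s.
(ρ_i/ρ_t)^0.35 = (7720/1400)^0.35 = 1.818
d^0.82 = 6180^0.82 = 1284
v^0.38 = 6000^0.38 = 27.27
g^-0.26 = 1.24^-0.26 = 0.9456
D = 1.59 × 1.818 × 1284 × 27.27 × 0.9456 = 95708 m
   = 95.71 km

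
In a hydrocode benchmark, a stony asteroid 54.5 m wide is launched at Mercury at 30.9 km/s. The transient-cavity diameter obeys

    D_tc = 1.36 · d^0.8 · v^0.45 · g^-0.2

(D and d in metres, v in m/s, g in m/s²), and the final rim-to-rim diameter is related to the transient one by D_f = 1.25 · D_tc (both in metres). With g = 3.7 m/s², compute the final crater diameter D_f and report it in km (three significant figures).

v = 30900 m/s.
d^0.8 = 54.5^0.8 = 24.50
v^0.45 = 30900^0.45 = 104.8
g^-0.2 = 3.7^-0.2 = 0.7698
D_tc = 1.36 × 24.50 × 104.8 × 0.7698 = 2688 m
D_f = 1.25 × 2688 = 3360 m
     = 3.360 km

D_f ≈ 3.36 km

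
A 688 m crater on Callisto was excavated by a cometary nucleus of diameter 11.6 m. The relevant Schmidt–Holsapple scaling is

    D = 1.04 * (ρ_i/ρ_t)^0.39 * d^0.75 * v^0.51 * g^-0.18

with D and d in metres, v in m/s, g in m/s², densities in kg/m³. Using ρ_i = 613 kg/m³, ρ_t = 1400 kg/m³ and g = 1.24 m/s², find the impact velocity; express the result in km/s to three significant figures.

v ≈ 18.7 km/s

Rearranging for v: v = [D / (1.04 · (613/1400)^0.39 · 11.6^0.75 · 1.24^-0.18)]^(1/0.51).
(613/1400)^0.39 = 0.7246
11.6^0.75 = 6.286
1.24^-0.18 = 0.9620
Denominator = 1.04 × 0.7246 × 6.286 × 0.9620 = 4.557
D / 4.557 = 688 / 4.557 = 151.0
v = 151.0^(1/0.51) = 151.0^1.9608 = 18730 m/s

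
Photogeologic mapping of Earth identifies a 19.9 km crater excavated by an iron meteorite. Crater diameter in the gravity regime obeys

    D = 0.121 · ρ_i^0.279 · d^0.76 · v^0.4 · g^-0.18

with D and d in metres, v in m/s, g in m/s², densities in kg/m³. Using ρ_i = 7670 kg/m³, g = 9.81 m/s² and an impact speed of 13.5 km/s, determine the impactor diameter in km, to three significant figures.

Rearranging for d: d = [D / (0.121 · 7670^0.279 · 13500^0.4 · 9.81^-0.18)]^(1/0.76).
D = 19900 m.
7670^0.279 = 12.13
13500^0.4 = 44.89
9.81^-0.18 = 0.6630
Denominator = 0.121 × 12.13 × 44.89 × 0.6630 = 43.68
D / 43.68 = 19900 / 43.68 = 455.6
d = 455.6^(1/0.76) = 455.6^1.3158 = 3149 m

d ≈ 3.15 km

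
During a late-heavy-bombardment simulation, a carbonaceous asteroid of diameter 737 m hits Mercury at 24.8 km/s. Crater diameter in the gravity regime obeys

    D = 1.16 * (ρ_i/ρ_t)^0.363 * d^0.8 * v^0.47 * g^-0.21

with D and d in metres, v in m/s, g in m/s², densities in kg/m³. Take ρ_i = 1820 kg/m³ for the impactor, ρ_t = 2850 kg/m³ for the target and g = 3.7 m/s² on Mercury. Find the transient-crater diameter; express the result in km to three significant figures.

In SI units: v = 24800 m/s.
(ρ_i/ρ_t)^0.363 = (1820/2850)^0.363 = 0.8498
d^0.8 = 737^0.8 = 196.8
v^0.47 = 24800^0.47 = 116.2
g^-0.21 = 3.7^-0.21 = 0.7598
D = 1.16 × 0.8498 × 196.8 × 116.2 × 0.7598 = 17128 m
   = 17.13 km

D ≈ 17.1 km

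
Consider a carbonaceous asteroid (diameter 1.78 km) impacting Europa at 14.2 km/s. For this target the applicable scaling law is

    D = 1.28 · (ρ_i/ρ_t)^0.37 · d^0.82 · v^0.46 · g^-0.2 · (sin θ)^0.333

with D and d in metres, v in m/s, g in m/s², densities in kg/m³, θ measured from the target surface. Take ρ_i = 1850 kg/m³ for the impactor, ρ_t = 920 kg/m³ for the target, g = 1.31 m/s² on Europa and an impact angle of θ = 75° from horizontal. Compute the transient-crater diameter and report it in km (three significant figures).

D ≈ 58.4 km

In SI units: d = 1780 m, v = 14200 m/s.
(ρ_i/ρ_t)^0.37 = (1850/920)^0.37 = 1.295
d^0.82 = 1780^0.82 = 462.7
v^0.46 = 14200^0.46 = 81.29
g^-0.2 = 1.31^-0.2 = 0.9474
(sin 75°)^0.333 = 0.9659^0.333 = 0.9885
D = 1.28 × 1.295 × 462.7 × 81.29 × 0.9474 × 0.9885 = 58388 m
   = 58.39 km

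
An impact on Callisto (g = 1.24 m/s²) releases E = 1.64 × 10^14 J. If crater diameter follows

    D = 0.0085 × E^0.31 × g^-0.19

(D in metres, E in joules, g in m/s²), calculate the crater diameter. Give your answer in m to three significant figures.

D ≈ 208 m

E^0.31 = (1.64 × 10^14)^0.31 = 2.550 × 10^4
g^-0.19 = 1.24^-0.19 = 0.9600
D = 0.0085 × 2.550 × 10^4 × 0.9600 = 208.1 m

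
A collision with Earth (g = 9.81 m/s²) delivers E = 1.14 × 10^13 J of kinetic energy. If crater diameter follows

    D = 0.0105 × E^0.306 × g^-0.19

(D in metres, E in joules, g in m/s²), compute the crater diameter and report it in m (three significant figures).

D ≈ 67.3 m

E^0.306 = (1.14 × 10^13)^0.306 = 9.895 × 10^3
g^-0.19 = 9.81^-0.19 = 0.6480
D = 0.0105 × 9.895 × 10^3 × 0.6480 = 67.33 m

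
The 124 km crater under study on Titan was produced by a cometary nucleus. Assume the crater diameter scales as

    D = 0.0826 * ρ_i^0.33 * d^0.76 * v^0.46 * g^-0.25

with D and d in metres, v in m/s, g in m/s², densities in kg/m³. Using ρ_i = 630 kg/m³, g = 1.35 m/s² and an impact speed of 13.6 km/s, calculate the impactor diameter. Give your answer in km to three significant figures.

Rearranging for d: d = [D / (0.0826 · 630^0.33 · 13600^0.46 · 1.35^-0.25)]^(1/0.76).
D = 124000 m.
630^0.33 = 8.390
13600^0.46 = 79.69
1.35^-0.25 = 0.9277
Denominator = 0.0826 × 8.390 × 79.69 × 0.9277 = 51.23
D / 51.23 = 124000 / 51.23 = 2420
d = 2420^(1/0.76) = 2420^1.3158 = 28342 m

d ≈ 28.3 km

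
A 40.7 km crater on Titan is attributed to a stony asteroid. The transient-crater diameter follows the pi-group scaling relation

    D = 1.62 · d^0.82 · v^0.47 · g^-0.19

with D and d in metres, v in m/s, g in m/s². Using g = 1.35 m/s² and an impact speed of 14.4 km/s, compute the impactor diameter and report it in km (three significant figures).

Rearranging for d: d = [D / (1.62 · 14400^0.47 · 1.35^-0.19)]^(1/0.82).
D = 40700 m.
14400^0.47 = 90.04
1.35^-0.19 = 0.9446
Denominator = 1.62 × 90.04 × 0.9446 = 137.8
D / 137.8 = 40700 / 137.8 = 295.4
d = 295.4^(1/0.82) = 295.4^1.2195 = 1030 m

d ≈ 1.03 km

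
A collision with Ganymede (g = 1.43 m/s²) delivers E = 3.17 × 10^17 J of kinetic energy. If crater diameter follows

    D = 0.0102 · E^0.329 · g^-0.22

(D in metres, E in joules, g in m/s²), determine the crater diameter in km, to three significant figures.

E^0.329 = (3.17 × 10^17)^0.329 = 5.726 × 10^5
g^-0.22 = 1.43^-0.22 = 0.9243
D = 0.0102 × 5.726 × 10^5 × 0.9243 = 5398 m
   = 5.398 km

D ≈ 5.40 km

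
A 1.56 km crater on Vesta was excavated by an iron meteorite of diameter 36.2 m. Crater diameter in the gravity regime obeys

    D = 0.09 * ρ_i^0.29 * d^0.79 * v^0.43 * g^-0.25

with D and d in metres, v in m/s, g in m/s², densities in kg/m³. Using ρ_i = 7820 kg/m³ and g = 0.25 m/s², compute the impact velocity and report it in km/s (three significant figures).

v ≈ 10.4 km/s

Rearranging for v: v = [D / (0.09 · 7820^0.29 · 36.2^0.79 · 0.25^-0.25)]^(1/0.43).
D = 1560 m.
7820^0.29 = 13.46
36.2^0.79 = 17.04
0.25^-0.25 = 1.414
Denominator = 0.09 × 13.46 × 17.04 × 1.414 = 29.19
D / 29.19 = 1560 / 29.19 = 53.44
v = 53.44^(1/0.43) = 53.44^2.3256 = 10431 m/s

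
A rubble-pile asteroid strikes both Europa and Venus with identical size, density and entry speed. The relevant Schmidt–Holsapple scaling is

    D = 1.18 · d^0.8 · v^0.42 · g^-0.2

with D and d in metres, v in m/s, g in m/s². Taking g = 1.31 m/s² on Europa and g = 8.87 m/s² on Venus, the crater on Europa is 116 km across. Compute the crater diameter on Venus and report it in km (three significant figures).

D ≈ 79.1 km

All impactor-dependent factors cancel in the ratio, leaving D_Venus/D_Europa = (g_Venus/g_Europa)^-0.2.
(8.87/1.31)^-0.2 = 6.771^-0.2 = 0.6821
D_Venus = 0.6821 × 116 km = 79.1 km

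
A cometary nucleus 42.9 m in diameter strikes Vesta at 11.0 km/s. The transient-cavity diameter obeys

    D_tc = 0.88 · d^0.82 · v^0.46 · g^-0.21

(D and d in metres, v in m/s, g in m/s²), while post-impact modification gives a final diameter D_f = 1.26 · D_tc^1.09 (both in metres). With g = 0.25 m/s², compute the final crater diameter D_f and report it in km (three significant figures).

D_f ≈ 4.60 km

v = 11000 m/s.
d^0.82 = 42.9^0.82 = 21.81
v^0.46 = 11000^0.46 = 72.28
g^-0.21 = 0.25^-0.21 = 1.338
D_tc = 0.88 × 21.81 × 72.28 × 1.338 = 1856 m
D_f = 1.26 × (1856)^1.09 = 4604 m
     = 4.604 km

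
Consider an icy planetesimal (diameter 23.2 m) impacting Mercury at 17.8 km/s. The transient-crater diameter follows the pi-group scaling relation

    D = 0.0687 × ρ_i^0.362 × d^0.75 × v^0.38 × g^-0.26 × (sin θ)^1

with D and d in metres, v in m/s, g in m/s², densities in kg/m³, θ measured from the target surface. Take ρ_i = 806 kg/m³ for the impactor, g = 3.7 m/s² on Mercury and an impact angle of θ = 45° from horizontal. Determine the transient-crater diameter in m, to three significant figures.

In SI units: v = 17800 m/s.
ρ_i^0.362 = 806^0.362 = 11.27
d^0.75 = 23.2^0.75 = 10.57
v^0.38 = 17800^0.38 = 41.22
g^-0.26 = 3.7^-0.26 = 0.7117
(sin 45°)^1 = 0.7071^1 = 0.7071
D = 0.0687 × 11.27 × 10.57 × 41.22 × 0.7117 × 0.7071 = 169.8 m

D ≈ 170 m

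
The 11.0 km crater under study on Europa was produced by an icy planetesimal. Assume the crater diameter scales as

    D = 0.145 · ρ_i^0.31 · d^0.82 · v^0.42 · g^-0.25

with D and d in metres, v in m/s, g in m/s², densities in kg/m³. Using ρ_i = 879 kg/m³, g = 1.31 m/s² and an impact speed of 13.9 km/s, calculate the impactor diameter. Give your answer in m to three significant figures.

Rearranging for d: d = [D / (0.145 · 879^0.31 · 13900^0.42 · 1.31^-0.25)]^(1/0.82).
D = 11000 m.
879^0.31 = 8.178
13900^0.42 = 54.96
1.31^-0.25 = 0.9347
Denominator = 0.145 × 8.178 × 54.96 × 0.9347 = 60.92
D / 60.92 = 11000 / 60.92 = 180.6
d = 180.6^(1/0.82) = 180.6^1.2195 = 565.0 m

d ≈ 565 m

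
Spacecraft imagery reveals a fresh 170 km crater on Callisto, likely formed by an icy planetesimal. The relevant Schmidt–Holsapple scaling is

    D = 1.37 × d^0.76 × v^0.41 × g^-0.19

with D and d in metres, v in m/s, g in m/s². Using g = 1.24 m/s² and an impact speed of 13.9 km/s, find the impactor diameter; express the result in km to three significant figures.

Rearranging for d: d = [D / (1.37 · 13900^0.41 · 1.24^-0.19)]^(1/0.76).
D = 170000 m.
13900^0.41 = 49.96
1.24^-0.19 = 0.9600
Denominator = 1.37 × 49.96 × 0.9600 = 65.71
D / 65.71 = 170000 / 65.71 = 2587
d = 2587^(1/0.76) = 2587^1.3158 = 30943 m

d ≈ 30.9 km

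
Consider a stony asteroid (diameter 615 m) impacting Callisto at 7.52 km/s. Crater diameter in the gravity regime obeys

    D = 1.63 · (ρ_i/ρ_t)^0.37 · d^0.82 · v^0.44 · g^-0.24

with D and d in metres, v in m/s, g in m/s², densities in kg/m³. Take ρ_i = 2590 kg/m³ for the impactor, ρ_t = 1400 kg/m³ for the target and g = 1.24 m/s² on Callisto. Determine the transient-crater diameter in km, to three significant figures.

In SI units: v = 7520 m/s.
(ρ_i/ρ_t)^0.37 = (2590/1400)^0.37 = 1.256
d^0.82 = 615^0.82 = 193.6
v^0.44 = 7520^0.44 = 50.76
g^-0.24 = 1.24^-0.24 = 0.9497
D = 1.63 × 1.256 × 193.6 × 50.76 × 0.9497 = 19107 m
   = 19.11 km

D ≈ 19.1 km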